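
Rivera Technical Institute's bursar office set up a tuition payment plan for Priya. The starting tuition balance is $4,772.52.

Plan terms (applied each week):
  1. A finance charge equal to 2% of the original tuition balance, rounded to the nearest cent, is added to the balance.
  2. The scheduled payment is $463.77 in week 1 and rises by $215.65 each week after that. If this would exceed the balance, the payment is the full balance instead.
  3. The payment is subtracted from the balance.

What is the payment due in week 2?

$679.42

Week 1: opening $4,772.52; interest $95.45 → $4,867.97; payment $463.77; balance $4,404.20
Week 2: opening $4,404.20; interest $95.45 → $4,499.65; payment $679.42; balance $3,820.23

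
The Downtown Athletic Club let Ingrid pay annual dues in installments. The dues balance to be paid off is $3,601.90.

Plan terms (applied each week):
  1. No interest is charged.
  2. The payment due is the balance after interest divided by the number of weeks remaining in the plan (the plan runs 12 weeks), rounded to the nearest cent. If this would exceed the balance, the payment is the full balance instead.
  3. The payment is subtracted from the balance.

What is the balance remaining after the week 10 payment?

$600.31

Week 1: opening $3,601.90; payment $300.16; balance $3,301.74
Week 2: opening $3,301.74; payment $300.16; balance $3,001.58
Week 3: opening $3,001.58; payment $300.16; balance $2,701.42
Week 4: opening $2,701.42; payment $300.16; balance $2,401.26
Week 5: opening $2,401.26; payment $300.16; balance $2,101.10
Week 6: opening $2,101.10; payment $300.16; balance $1,800.94
Week 7: opening $1,800.94; payment $300.16; balance $1,500.78
Week 8: opening $1,500.78; payment $300.16; balance $1,200.62
Week 9: opening $1,200.62; payment $300.16; balance $900.46
Week 10: opening $900.46; payment $300.15; balance $600.31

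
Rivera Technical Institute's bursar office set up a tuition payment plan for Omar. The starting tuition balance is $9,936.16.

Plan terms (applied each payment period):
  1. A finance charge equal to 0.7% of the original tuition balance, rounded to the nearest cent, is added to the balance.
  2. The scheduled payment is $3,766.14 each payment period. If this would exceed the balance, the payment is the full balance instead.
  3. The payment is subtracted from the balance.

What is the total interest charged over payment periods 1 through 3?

$208.65

Payment period 1: opening $9,936.16; interest $69.55 → $10,005.71; payment $3,766.14; balance $6,239.57
Payment period 2: opening $6,239.57; interest $69.55 → $6,309.12; payment $3,766.14; balance $2,542.98
Payment period 3: opening $2,542.98; interest $69.55 → $2,612.53; payment $2,612.53; balance $0.00
Total interest: $69.55 + $69.55 + $69.55 = $208.65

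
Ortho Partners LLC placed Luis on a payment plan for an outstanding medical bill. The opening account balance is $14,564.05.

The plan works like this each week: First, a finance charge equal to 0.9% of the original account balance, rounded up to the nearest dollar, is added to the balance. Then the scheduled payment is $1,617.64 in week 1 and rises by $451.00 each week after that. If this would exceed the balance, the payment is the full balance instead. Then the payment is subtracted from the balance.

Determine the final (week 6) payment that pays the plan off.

# | Opening | Interest | Payment | End bal
1 | $14,564.05 | $132.00 | $1,617.64 | $13,078.41
2 | $13,078.41 | $132.00 | $2,068.64 | $11,141.77
3 | $11,141.77 | $132.00 | $2,519.64 | $8,754.13
4 | $8,754.13 | $132.00 | $2,970.64 | $5,915.49
5 | $5,915.49 | $132.00 | $3,421.64 | $2,625.85
6 | $2,625.85 | $132.00 | $2,757.85 | $0.00

$2,757.85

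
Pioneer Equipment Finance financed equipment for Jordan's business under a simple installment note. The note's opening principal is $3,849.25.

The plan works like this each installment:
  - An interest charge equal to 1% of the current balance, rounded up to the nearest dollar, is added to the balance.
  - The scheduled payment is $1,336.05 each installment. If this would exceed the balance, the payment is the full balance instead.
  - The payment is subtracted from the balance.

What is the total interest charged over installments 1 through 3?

$78.00

Installment 1: $3,849.25 +$39.00 interest = $3,888.25; pay $1,336.05 → $2,552.20
Installment 2: $2,552.20 +$26.00 interest = $2,578.20; pay $1,336.05 → $1,242.15
Installment 3: $1,242.15 +$13.00 interest = $1,255.15; pay $1,255.15 → $0.00
Total interest: $39.00 + $26.00 + $13.00 = $78.00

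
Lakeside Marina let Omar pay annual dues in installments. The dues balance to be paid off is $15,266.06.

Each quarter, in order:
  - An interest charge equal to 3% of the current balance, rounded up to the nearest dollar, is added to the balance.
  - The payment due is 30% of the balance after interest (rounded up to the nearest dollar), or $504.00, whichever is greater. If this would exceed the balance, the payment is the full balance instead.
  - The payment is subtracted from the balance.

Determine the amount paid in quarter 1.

$4,718.00

Quarter 1: $15,266.06 +$458.00 interest = $15,724.06; pay $4,718.00 → $11,006.06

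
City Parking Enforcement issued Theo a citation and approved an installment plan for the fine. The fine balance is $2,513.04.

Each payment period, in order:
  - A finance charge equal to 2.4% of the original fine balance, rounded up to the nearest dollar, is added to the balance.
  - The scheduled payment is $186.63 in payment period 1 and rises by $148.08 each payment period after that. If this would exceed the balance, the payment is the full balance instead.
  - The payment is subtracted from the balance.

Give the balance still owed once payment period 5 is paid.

$404.09

Payment period 1: $2,513.04 +$61.00 interest = $2,574.04; pay $186.63 → $2,387.41
Payment period 2: $2,387.41 +$61.00 interest = $2,448.41; pay $334.71 → $2,113.70
Payment period 3: $2,113.70 +$61.00 interest = $2,174.70; pay $482.79 → $1,691.91
Payment period 4: $1,691.91 +$61.00 interest = $1,752.91; pay $630.87 → $1,122.04
Payment period 5: $1,122.04 +$61.00 interest = $1,183.04; pay $778.95 → $404.09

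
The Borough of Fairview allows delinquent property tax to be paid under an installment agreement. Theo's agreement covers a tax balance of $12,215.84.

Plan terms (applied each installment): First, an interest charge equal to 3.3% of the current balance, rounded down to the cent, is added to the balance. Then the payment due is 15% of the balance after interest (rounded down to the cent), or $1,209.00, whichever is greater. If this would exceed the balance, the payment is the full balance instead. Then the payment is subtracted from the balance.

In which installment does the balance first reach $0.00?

# | Opening | Interest | Payment | End bal
1 | $12,215.84 | $403.12 | $1,892.84 | $10,726.12
2 | $10,726.12 | $353.96 | $1,662.01 | $9,418.07
3 | $9,418.07 | $310.79 | $1,459.32 | $8,269.54
4 | $8,269.54 | $272.89 | $1,281.36 | $7,261.07
5 | $7,261.07 | $239.61 | $1,209.00 | $6,291.68
6 | $6,291.68 | $207.62 | $1,209.00 | $5,290.30
7 | $5,290.30 | $174.57 | $1,209.00 | $4,255.87
8 | $4,255.87 | $140.44 | $1,209.00 | $3,187.31
9 | $3,187.31 | $105.18 | $1,209.00 | $2,083.49
10 | $2,083.49 | $68.75 | $1,209.00 | $943.24
11 | $943.24 | $31.12 | $974.36 | $0.00
Balance reaches $0.00 in installment 11.

11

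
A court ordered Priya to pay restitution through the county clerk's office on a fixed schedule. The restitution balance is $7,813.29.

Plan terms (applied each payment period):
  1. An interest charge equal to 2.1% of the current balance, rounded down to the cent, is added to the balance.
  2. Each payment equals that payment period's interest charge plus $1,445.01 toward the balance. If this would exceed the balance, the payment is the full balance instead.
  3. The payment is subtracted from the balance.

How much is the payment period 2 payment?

Payment period 1: $7,813.29 +$164.07 interest = $7,977.36; pay $1,609.08 → $6,368.28
Payment period 2: $6,368.28 +$133.73 interest = $6,502.01; pay $1,578.74 → $4,923.27

$1,578.74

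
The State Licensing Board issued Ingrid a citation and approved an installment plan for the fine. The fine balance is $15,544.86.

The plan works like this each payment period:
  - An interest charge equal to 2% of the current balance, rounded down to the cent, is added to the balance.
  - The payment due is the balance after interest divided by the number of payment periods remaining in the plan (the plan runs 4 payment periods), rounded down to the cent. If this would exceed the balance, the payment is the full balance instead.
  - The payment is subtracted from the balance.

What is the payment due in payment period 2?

$4,043.21

Payment period 1: opening $15,544.86; interest $310.89 → $15,855.75; payment $3,963.93; balance $11,891.82
Payment period 2: opening $11,891.82; interest $237.83 → $12,129.65; payment $4,043.21; balance $8,086.44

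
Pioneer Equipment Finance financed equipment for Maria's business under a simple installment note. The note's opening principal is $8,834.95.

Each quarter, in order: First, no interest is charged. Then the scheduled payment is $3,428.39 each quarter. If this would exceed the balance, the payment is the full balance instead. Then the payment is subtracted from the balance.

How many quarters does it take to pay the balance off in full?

3

Quarter 1: opening $8,834.95; payment $3,428.39; balance $5,406.56
Quarter 2: opening $5,406.56; payment $3,428.39; balance $1,978.17
Quarter 3: opening $1,978.17; payment $1,978.17; balance $0.00
Balance reaches $0.00 in quarter 3.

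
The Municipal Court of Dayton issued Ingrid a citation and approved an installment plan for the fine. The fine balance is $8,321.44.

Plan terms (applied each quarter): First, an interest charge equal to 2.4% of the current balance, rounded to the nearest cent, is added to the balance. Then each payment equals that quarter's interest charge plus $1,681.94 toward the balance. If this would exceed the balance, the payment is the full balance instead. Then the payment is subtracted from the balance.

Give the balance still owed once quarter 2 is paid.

$4,957.56

# | Opening | Interest | Payment | End bal
1 | $8,321.44 | $199.71 | $1,881.65 | $6,639.50
2 | $6,639.50 | $159.35 | $1,841.29 | $4,957.56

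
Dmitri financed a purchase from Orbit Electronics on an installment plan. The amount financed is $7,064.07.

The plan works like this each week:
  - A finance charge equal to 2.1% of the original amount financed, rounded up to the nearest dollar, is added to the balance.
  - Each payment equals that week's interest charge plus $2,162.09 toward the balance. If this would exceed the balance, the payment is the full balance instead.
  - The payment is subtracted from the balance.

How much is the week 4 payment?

$726.80

Week 1: $7,064.07 +$149.00 interest = $7,213.07; pay $2,311.09 → $4,901.98
Week 2: $4,901.98 +$149.00 interest = $5,050.98; pay $2,311.09 → $2,739.89
Week 3: $2,739.89 +$149.00 interest = $2,888.89; pay $2,311.09 → $577.80
Week 4: $577.80 +$149.00 interest = $726.80; pay $726.80 → $0.00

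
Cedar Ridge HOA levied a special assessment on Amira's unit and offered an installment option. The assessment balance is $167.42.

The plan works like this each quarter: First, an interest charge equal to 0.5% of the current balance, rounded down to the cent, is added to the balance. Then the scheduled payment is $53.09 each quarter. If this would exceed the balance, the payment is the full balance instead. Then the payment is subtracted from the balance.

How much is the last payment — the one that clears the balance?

$9.90

Quarter 1: opening $167.42; interest $0.83 → $168.25; payment $53.09; balance $115.16
Quarter 2: opening $115.16; interest $0.57 → $115.73; payment $53.09; balance $62.64
Quarter 3: opening $62.64; interest $0.31 → $62.95; payment $53.09; balance $9.86
Quarter 4: opening $9.86; interest $0.04 → $9.90; payment $9.90; balance $0.00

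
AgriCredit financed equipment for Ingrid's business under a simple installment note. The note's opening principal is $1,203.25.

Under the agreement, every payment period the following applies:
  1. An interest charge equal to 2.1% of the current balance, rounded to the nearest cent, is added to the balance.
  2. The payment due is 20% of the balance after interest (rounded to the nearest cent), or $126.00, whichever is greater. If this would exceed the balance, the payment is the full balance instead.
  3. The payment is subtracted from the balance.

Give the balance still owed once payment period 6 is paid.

Payment period 1: opening $1,203.25; interest $25.27 → $1,228.52; payment $245.70; balance $982.82
Payment period 2: opening $982.82; interest $20.64 → $1,003.46; payment $200.69; balance $802.77
Payment period 3: opening $802.77; interest $16.86 → $819.63; payment $163.93; balance $655.70
Payment period 4: opening $655.70; interest $13.77 → $669.47; payment $133.89; balance $535.58
Payment period 5: opening $535.58; interest $11.25 → $546.83; payment $126.00; balance $420.83
Payment period 6: opening $420.83; interest $8.84 → $429.67; payment $126.00; balance $303.67

$303.67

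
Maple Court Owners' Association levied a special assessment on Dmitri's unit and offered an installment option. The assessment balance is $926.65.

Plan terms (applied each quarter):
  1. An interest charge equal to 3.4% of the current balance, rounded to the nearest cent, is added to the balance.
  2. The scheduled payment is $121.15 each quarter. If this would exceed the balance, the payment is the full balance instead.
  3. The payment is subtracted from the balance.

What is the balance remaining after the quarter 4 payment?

Quarter 1: opening $926.65; interest $31.51 → $958.16; payment $121.15; balance $837.01
Quarter 2: opening $837.01; interest $28.46 → $865.47; payment $121.15; balance $744.32
Quarter 3: opening $744.32; interest $25.31 → $769.63; payment $121.15; balance $648.48
Quarter 4: opening $648.48; interest $22.05 → $670.53; payment $121.15; balance $549.38

$549.38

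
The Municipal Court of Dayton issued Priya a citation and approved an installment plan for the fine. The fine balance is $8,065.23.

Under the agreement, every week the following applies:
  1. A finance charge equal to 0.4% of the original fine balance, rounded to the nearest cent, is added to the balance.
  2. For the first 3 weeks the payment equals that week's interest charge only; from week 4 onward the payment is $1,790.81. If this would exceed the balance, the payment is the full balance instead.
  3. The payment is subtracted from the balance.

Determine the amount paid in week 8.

Week 1: $8,065.23 +$32.26 interest = $8,097.49; pay $32.26 → $8,065.23
Week 2: $8,065.23 +$32.26 interest = $8,097.49; pay $32.26 → $8,065.23
Week 3: $8,065.23 +$32.26 interest = $8,097.49; pay $32.26 → $8,065.23
Week 4: $8,065.23 +$32.26 interest = $8,097.49; pay $1,790.81 → $6,306.68
Week 5: $6,306.68 +$32.26 interest = $6,338.94; pay $1,790.81 → $4,548.13
Week 6: $4,548.13 +$32.26 interest = $4,580.39; pay $1,790.81 → $2,789.58
Week 7: $2,789.58 +$32.26 interest = $2,821.84; pay $1,790.81 → $1,031.03
Week 8: $1,031.03 +$32.26 interest = $1,063.29; pay $1,063.29 → $0.00

$1,063.29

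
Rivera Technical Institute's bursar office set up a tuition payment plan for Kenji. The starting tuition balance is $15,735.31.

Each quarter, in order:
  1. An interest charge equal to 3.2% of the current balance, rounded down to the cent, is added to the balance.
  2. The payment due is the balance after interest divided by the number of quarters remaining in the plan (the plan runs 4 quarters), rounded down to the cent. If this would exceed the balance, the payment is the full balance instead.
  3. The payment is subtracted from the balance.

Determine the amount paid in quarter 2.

$4,189.62

Quarter 1: $15,735.31 +$503.52 interest = $16,238.83; pay $4,059.70 → $12,179.13
Quarter 2: $12,179.13 +$389.73 interest = $12,568.86; pay $4,189.62 → $8,379.24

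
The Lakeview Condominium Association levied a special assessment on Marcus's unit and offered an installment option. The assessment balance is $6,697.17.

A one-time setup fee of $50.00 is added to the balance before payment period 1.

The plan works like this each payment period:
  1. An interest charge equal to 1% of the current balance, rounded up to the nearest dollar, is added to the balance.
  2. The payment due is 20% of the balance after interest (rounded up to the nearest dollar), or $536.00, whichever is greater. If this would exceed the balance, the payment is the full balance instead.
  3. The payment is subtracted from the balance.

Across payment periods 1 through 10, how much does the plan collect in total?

Payment period 1: $6,747.17 +$68.00 interest = $6,815.17; pay $1,364.00 → $5,451.17
Payment period 2: $5,451.17 +$55.00 interest = $5,506.17; pay $1,102.00 → $4,404.17
Payment period 3: $4,404.17 +$45.00 interest = $4,449.17; pay $890.00 → $3,559.17
Payment period 4: $3,559.17 +$36.00 interest = $3,595.17; pay $720.00 → $2,875.17
Payment period 5: $2,875.17 +$29.00 interest = $2,904.17; pay $581.00 → $2,323.17
Payment period 6: $2,323.17 +$24.00 interest = $2,347.17; pay $536.00 → $1,811.17
Payment period 7: $1,811.17 +$19.00 interest = $1,830.17; pay $536.00 → $1,294.17
Payment period 8: $1,294.17 +$13.00 interest = $1,307.17; pay $536.00 → $771.17
Payment period 9: $771.17 +$8.00 interest = $779.17; pay $536.00 → $243.17
Payment period 10: $243.17 +$3.00 interest = $246.17; pay $246.17 → $0.00
Total paid: $7,047.17

$7,047.17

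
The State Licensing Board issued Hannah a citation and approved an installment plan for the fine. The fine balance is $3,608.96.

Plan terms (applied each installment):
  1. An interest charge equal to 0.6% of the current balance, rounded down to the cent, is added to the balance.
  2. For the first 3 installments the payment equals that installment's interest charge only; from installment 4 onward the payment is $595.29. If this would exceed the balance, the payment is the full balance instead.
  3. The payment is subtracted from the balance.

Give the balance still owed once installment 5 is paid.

Installment 1: opening $3,608.96; interest $21.65 → $3,630.61; payment $21.65; balance $3,608.96
Installment 2: opening $3,608.96; interest $21.65 → $3,630.61; payment $21.65; balance $3,608.96
Installment 3: opening $3,608.96; interest $21.65 → $3,630.61; payment $21.65; balance $3,608.96
Installment 4: opening $3,608.96; interest $21.65 → $3,630.61; payment $595.29; balance $3,035.32
Installment 5: opening $3,035.32; interest $18.21 → $3,053.53; payment $595.29; balance $2,458.24

$2,458.24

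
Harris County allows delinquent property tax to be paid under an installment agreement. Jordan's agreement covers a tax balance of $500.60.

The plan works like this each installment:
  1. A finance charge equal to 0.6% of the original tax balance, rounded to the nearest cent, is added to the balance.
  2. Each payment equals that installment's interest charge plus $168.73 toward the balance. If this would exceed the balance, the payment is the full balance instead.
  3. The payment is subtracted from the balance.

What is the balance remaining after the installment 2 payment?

Installment 1: opening $500.60; interest $3.00 → $503.60; payment $171.73; balance $331.87
Installment 2: opening $331.87; interest $3.00 → $334.87; payment $171.73; balance $163.14

$163.14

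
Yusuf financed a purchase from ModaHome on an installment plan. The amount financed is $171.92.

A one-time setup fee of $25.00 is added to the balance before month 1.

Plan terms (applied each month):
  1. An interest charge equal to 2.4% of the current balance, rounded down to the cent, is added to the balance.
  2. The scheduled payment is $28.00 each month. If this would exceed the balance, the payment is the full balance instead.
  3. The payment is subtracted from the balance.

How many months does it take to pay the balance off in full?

8

Month 1: opening $196.92; interest $4.72 → $201.64; payment $28.00; balance $173.64
Month 2: opening $173.64; interest $4.16 → $177.80; payment $28.00; balance $149.80
Month 3: opening $149.80; interest $3.59 → $153.39; payment $28.00; balance $125.39
Month 4: opening $125.39; interest $3.00 → $128.39; payment $28.00; balance $100.39
Month 5: opening $100.39; interest $2.40 → $102.79; payment $28.00; balance $74.79
Month 6: opening $74.79; interest $1.79 → $76.58; payment $28.00; balance $48.58
Month 7: opening $48.58; interest $1.16 → $49.74; payment $28.00; balance $21.74
Month 8: opening $21.74; interest $0.52 → $22.26; payment $22.26; balance $0.00
Balance reaches $0.00 in month 8.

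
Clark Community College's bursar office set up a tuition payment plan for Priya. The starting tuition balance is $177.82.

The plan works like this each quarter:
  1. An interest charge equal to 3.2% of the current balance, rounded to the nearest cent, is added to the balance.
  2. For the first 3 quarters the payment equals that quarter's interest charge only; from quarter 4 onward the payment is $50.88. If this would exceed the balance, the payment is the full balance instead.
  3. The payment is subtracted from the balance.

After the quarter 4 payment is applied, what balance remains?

Quarter 1: $177.82 +$5.69 interest = $183.51; pay $5.69 → $177.82
Quarter 2: $177.82 +$5.69 interest = $183.51; pay $5.69 → $177.82
Quarter 3: $177.82 +$5.69 interest = $183.51; pay $5.69 → $177.82
Quarter 4: $177.82 +$5.69 interest = $183.51; pay $50.88 → $132.63

$132.63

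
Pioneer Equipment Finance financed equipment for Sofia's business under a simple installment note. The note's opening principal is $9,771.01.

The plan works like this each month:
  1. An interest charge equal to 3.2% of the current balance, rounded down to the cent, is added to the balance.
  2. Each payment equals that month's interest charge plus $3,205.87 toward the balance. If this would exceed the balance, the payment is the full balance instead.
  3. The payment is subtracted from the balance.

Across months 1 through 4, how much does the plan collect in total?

$10,406.15

Month 1: $9,771.01 +$312.67 interest = $10,083.68; pay $3,518.54 → $6,565.14
Month 2: $6,565.14 +$210.08 interest = $6,775.22; pay $3,415.95 → $3,359.27
Month 3: $3,359.27 +$107.49 interest = $3,466.76; pay $3,313.36 → $153.40
Month 4: $153.40 +$4.90 interest = $158.30; pay $158.30 → $0.00
Total paid: $10,406.15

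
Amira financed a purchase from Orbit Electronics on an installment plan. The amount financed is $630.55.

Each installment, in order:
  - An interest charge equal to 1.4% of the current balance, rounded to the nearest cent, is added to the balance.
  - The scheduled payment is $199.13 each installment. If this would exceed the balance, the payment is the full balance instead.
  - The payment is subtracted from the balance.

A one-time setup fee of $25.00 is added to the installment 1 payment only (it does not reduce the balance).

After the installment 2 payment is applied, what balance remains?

# | Opening | Interest | Payment | Fee | End bal
1 | $630.55 | $8.83 | $199.13 | $25.00 | $440.25
2 | $440.25 | $6.16 | $199.13 | — | $247.28

$247.28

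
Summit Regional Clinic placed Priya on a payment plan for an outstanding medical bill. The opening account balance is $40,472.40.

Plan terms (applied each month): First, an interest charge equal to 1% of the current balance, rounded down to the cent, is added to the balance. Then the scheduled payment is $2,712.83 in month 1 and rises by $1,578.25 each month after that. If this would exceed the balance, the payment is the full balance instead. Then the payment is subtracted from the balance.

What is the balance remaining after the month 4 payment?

# | Opening | Interest | Payment | End bal
1 | $40,472.40 | $404.72 | $2,712.83 | $38,164.29
2 | $38,164.29 | $381.64 | $4,291.08 | $34,254.85
3 | $34,254.85 | $342.54 | $5,869.33 | $28,728.06
4 | $28,728.06 | $287.28 | $7,447.58 | $21,567.76

$21,567.76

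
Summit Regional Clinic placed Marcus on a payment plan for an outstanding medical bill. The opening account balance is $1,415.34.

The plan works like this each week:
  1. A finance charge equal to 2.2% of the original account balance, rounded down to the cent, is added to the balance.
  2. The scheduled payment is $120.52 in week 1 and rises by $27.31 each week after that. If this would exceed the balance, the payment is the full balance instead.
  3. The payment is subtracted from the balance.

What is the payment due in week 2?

$147.83

Week 1: opening $1,415.34; interest $31.13 → $1,446.47; payment $120.52; balance $1,325.95
Week 2: opening $1,325.95; interest $31.13 → $1,357.08; payment $147.83; balance $1,209.25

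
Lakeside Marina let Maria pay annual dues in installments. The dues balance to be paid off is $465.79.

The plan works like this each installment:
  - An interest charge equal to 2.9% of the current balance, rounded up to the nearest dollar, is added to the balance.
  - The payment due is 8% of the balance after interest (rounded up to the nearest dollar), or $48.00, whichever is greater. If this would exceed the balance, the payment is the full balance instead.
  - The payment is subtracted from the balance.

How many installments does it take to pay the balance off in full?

# | Opening | Interest | Payment | End bal
1 | $465.79 | $14.00 | $48.00 | $431.79
2 | $431.79 | $13.00 | $48.00 | $396.79
3 | $396.79 | $12.00 | $48.00 | $360.79
4 | $360.79 | $11.00 | $48.00 | $323.79
5 | $323.79 | $10.00 | $48.00 | $285.79
6 | $285.79 | $9.00 | $48.00 | $246.79
7 | $246.79 | $8.00 | $48.00 | $206.79
8 | $206.79 | $6.00 | $48.00 | $164.79
9 | $164.79 | $5.00 | $48.00 | $121.79
10 | $121.79 | $4.00 | $48.00 | $77.79
11 | $77.79 | $3.00 | $48.00 | $32.79
12 | $32.79 | $1.00 | $33.79 | $0.00
Balance reaches $0.00 in installment 12.

12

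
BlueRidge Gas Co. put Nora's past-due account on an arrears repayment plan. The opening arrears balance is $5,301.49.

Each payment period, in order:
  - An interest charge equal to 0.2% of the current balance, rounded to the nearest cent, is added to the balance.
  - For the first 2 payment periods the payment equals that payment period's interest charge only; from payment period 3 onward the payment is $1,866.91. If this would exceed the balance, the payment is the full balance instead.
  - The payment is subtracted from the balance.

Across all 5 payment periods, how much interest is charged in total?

# | Opening | Interest | Payment | End bal
1 | $5,301.49 | $10.60 | $10.60 | $5,301.49
2 | $5,301.49 | $10.60 | $10.60 | $5,301.49
3 | $5,301.49 | $10.60 | $1,866.91 | $3,445.18
4 | $3,445.18 | $6.89 | $1,866.91 | $1,585.16
5 | $1,585.16 | $3.17 | $1,588.33 | $0.00
Total interest: $10.60 + $10.60 + $10.60 + $6.89 + $3.17 = $41.86

$41.86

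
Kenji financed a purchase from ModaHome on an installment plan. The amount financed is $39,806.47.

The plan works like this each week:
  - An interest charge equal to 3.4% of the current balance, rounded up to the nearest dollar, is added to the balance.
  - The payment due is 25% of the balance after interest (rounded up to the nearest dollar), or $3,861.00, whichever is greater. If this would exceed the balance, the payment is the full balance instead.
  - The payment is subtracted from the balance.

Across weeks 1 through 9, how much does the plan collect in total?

Week 1: $39,806.47 +$1,354.00 interest = $41,160.47; pay $10,291.00 → $30,869.47
Week 2: $30,869.47 +$1,050.00 interest = $31,919.47; pay $7,980.00 → $23,939.47
Week 3: $23,939.47 +$814.00 interest = $24,753.47; pay $6,189.00 → $18,564.47
Week 4: $18,564.47 +$632.00 interest = $19,196.47; pay $4,800.00 → $14,396.47
Week 5: $14,396.47 +$490.00 interest = $14,886.47; pay $3,861.00 → $11,025.47
Week 6: $11,025.47 +$375.00 interest = $11,400.47; pay $3,861.00 → $7,539.47
Week 7: $7,539.47 +$257.00 interest = $7,796.47; pay $3,861.00 → $3,935.47
Week 8: $3,935.47 +$134.00 interest = $4,069.47; pay $3,861.00 → $208.47
Week 9: $208.47 +$8.00 interest = $216.47; pay $216.47 → $0.00
Total paid: $44,920.47

$44,920.47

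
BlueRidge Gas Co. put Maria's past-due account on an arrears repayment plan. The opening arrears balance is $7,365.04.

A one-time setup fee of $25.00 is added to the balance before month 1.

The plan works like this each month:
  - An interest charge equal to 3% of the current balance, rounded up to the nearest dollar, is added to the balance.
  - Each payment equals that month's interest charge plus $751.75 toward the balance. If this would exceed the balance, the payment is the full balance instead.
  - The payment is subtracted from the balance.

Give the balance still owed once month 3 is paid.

# | Opening | Interest | Payment | End bal
1 | $7,390.04 | $222.00 | $973.75 | $6,638.29
2 | $6,638.29 | $200.00 | $951.75 | $5,886.54
3 | $5,886.54 | $177.00 | $928.75 | $5,134.79

$5,134.79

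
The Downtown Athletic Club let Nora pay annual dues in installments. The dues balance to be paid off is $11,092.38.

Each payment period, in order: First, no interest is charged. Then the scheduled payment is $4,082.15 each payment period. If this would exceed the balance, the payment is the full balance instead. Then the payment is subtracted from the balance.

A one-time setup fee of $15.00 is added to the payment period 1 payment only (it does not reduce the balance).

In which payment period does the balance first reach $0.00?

# | Opening | Payment | Fee | End bal
1 | $11,092.38 | $4,082.15 | $15.00 | $7,010.23
2 | $7,010.23 | $4,082.15 | — | $2,928.08
3 | $2,928.08 | $2,928.08 | — | $0.00
Balance reaches $0.00 in payment period 3.

3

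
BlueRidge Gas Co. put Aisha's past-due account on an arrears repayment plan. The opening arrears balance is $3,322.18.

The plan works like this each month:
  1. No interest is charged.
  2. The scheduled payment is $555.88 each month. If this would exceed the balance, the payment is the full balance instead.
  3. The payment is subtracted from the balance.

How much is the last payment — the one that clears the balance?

$542.78

Month 1: opening $3,322.18; payment $555.88; balance $2,766.30
Month 2: opening $2,766.30; payment $555.88; balance $2,210.42
Month 3: opening $2,210.42; payment $555.88; balance $1,654.54
Month 4: opening $1,654.54; payment $555.88; balance $1,098.66
Month 5: opening $1,098.66; payment $555.88; balance $542.78
Month 6: opening $542.78; payment $542.78; balance $0.00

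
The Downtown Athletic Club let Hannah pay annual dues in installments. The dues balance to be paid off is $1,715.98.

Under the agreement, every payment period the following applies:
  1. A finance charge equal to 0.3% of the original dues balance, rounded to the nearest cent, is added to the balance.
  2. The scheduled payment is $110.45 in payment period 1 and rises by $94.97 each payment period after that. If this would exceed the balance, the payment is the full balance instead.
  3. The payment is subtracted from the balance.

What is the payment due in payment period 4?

$395.36

Payment period 1: $1,715.98 +$5.15 interest = $1,721.13; pay $110.45 → $1,610.68
Payment period 2: $1,610.68 +$5.15 interest = $1,615.83; pay $205.42 → $1,410.41
Payment period 3: $1,410.41 +$5.15 interest = $1,415.56; pay $300.39 → $1,115.17
Payment period 4: $1,115.17 +$5.15 interest = $1,120.32; pay $395.36 → $724.96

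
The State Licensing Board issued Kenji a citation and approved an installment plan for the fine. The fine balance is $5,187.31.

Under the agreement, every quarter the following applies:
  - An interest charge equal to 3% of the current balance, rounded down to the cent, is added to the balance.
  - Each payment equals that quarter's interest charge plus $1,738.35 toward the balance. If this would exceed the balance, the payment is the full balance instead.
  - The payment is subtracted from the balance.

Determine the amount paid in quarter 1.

$1,893.96

Quarter 1: $5,187.31 +$155.61 interest = $5,342.92; pay $1,893.96 → $3,448.96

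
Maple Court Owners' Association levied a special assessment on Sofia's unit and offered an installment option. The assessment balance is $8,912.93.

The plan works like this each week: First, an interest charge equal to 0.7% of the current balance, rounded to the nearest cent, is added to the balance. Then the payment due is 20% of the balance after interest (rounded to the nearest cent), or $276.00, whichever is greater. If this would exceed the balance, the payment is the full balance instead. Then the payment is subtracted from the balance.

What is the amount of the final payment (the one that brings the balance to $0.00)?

$195.54

Week 1: $8,912.93 +$62.39 interest = $8,975.32; pay $1,795.06 → $7,180.26
Week 2: $7,180.26 +$50.26 interest = $7,230.52; pay $1,446.10 → $5,784.42
Week 3: $5,784.42 +$40.49 interest = $5,824.91; pay $1,164.98 → $4,659.93
Week 4: $4,659.93 +$32.62 interest = $4,692.55; pay $938.51 → $3,754.04
Week 5: $3,754.04 +$26.28 interest = $3,780.32; pay $756.06 → $3,024.26
Week 6: $3,024.26 +$21.17 interest = $3,045.43; pay $609.09 → $2,436.34
Week 7: $2,436.34 +$17.05 interest = $2,453.39; pay $490.68 → $1,962.71
Week 8: $1,962.71 +$13.74 interest = $1,976.45; pay $395.29 → $1,581.16
Week 9: $1,581.16 +$11.07 interest = $1,592.23; pay $318.45 → $1,273.78
Week 10: $1,273.78 +$8.92 interest = $1,282.70; pay $276.00 → $1,006.70
Week 11: $1,006.70 +$7.05 interest = $1,013.75; pay $276.00 → $737.75
Week 12: $737.75 +$5.16 interest = $742.91; pay $276.00 → $466.91
Week 13: $466.91 +$3.27 interest = $470.18; pay $276.00 → $194.18
Week 14: $194.18 +$1.36 interest = $195.54; pay $195.54 → $0.00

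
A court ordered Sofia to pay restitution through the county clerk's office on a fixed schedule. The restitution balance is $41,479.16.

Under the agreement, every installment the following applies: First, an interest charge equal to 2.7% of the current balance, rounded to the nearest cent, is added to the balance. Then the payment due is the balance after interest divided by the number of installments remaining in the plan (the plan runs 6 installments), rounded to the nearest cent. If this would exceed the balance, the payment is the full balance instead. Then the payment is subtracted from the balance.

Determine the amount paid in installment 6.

$8,111.50

Installment 1: opening $41,479.16; interest $1,119.94 → $42,599.10; payment $7,099.85; balance $35,499.25
Installment 2: opening $35,499.25; interest $958.48 → $36,457.73; payment $7,291.55; balance $29,166.18
Installment 3: opening $29,166.18; interest $787.49 → $29,953.67; payment $7,488.42; balance $22,465.25
Installment 4: opening $22,465.25; interest $606.56 → $23,071.81; payment $7,690.60; balance $15,381.21
Installment 5: opening $15,381.21; interest $415.29 → $15,796.50; payment $7,898.25; balance $7,898.25
Installment 6: opening $7,898.25; interest $213.25 → $8,111.50; payment $8,111.50; balance $0.00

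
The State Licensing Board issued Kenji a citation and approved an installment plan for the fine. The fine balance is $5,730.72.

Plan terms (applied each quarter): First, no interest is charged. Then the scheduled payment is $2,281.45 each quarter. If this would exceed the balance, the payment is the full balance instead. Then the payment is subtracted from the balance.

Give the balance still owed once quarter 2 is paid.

Quarter 1: $5,730.72 − $2,281.45 → $3,449.27
Quarter 2: $3,449.27 − $2,281.45 → $1,167.82

$1,167.82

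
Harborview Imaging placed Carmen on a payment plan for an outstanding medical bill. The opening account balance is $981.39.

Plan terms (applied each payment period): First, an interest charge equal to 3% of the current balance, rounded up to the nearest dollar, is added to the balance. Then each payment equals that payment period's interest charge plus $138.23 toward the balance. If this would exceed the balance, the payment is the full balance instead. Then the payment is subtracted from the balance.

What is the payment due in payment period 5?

$151.23

Payment period 1: $981.39 +$30.00 interest = $1,011.39; pay $168.23 → $843.16
Payment period 2: $843.16 +$26.00 interest = $869.16; pay $164.23 → $704.93
Payment period 3: $704.93 +$22.00 interest = $726.93; pay $160.23 → $566.70
Payment period 4: $566.70 +$18.00 interest = $584.70; pay $156.23 → $428.47
Payment period 5: $428.47 +$13.00 interest = $441.47; pay $151.23 → $290.24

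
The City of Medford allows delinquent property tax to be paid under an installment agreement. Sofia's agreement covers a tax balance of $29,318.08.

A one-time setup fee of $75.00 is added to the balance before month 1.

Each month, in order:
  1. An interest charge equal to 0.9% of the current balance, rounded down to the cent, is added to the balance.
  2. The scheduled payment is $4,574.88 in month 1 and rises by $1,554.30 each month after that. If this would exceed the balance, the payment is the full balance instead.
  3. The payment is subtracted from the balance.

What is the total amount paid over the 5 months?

Month 1: opening $29,393.08; interest $264.53 → $29,657.61; payment $4,574.88; balance $25,082.73
Month 2: opening $25,082.73; interest $225.74 → $25,308.47; payment $6,129.18; balance $19,179.29
Month 3: opening $19,179.29; interest $172.61 → $19,351.90; payment $7,683.48; balance $11,668.42
Month 4: opening $11,668.42; interest $105.01 → $11,773.43; payment $9,237.78; balance $2,535.65
Month 5: opening $2,535.65; interest $22.82 → $2,558.47; payment $2,558.47; balance $0.00
Total paid: $30,183.79

$30,183.79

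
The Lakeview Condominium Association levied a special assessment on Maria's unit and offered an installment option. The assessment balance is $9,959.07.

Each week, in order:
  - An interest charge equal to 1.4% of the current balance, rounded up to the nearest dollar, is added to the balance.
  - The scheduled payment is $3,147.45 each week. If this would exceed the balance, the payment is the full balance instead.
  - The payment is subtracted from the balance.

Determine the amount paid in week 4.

$821.72

# | Opening | Interest | Payment | End bal
1 | $9,959.07 | $140.00 | $3,147.45 | $6,951.62
2 | $6,951.62 | $98.00 | $3,147.45 | $3,902.17
3 | $3,902.17 | $55.00 | $3,147.45 | $809.72
4 | $809.72 | $12.00 | $821.72 | $0.00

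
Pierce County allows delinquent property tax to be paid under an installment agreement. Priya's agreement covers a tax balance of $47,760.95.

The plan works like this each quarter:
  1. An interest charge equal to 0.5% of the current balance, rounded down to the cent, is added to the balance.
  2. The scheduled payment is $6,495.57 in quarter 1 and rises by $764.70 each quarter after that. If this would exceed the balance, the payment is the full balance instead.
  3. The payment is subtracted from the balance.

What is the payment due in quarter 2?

$7,260.27

Quarter 1: $47,760.95 +$238.80 interest = $47,999.75; pay $6,495.57 → $41,504.18
Quarter 2: $41,504.18 +$207.52 interest = $41,711.70; pay $7,260.27 → $34,451.43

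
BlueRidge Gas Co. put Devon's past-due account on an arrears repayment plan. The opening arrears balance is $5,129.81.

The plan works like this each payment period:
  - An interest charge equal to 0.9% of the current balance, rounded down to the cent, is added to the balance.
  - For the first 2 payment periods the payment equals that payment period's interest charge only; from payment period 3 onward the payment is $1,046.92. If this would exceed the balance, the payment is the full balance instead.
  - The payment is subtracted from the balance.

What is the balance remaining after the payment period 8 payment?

# | Opening | Interest | Payment | End bal
1 | $5,129.81 | $46.16 | $46.16 | $5,129.81
2 | $5,129.81 | $46.16 | $46.16 | $5,129.81
3 | $5,129.81 | $46.16 | $1,046.92 | $4,129.05
4 | $4,129.05 | $37.16 | $1,046.92 | $3,119.29
5 | $3,119.29 | $28.07 | $1,046.92 | $2,100.44
6 | $2,100.44 | $18.90 | $1,046.92 | $1,072.42
7 | $1,072.42 | $9.65 | $1,046.92 | $35.15
8 | $35.15 | $0.31 | $35.46 | $0.00

$0.00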